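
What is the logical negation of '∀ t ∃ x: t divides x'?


Negation flips each quantifier (∀↔∃) and negates the inner predicate.
¬(∀ t ∃ x: φ) = ∃ t ∀ x: ¬φ.

∃ t ∀ x: ¬(t divides x)


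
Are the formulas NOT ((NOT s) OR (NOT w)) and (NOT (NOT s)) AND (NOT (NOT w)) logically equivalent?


Compare truth tables:
s | w | φ | ψ
-------------
F | F | F | F
T | F | F | F
F | T | F | F
T | T | T | T
The columns φ and ψ agree on every row.

Yes, they are logically equivalent.


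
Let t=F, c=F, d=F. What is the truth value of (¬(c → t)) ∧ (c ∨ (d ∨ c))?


Substitute t=F, c=F, d=F:
c → t = F → F = T
¬(c → t) = F
d ∨ c = F ∨ F = F
c ∨ (d ∨ c) = F ∨ F = F
(¬(c → t)) ∧ (c ∨ (d ∨ c)) = F ∧ F = F

F


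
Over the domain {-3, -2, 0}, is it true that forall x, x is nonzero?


Evaluate the predicate on each element: -3:True, -2:True, 0:False.
Counterexample x = 0 fails the predicate.

False


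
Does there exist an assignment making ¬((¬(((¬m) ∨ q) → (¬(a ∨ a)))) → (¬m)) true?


Search for a satisfying assignment over {a, m, q}.
Try a=T, m=T, q=T: the formula evaluates to T.
A satisfying assignment exists.

Satisfiable.


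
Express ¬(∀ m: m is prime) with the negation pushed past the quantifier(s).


¬(∀ x: φ) = ∃ x: ¬φ, and ¬(∃ x: φ) = ∀ x: ¬φ.
Apply to the universal statement.

∃ m: ¬(m is prime)


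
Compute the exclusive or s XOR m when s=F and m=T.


Exclusive or is true when exactly one operand is true.
Substitute: s=F, m=T.
F XOR T evaluates to T.

T


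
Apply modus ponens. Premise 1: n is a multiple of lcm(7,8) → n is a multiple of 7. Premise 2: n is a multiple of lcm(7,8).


Modus ponens: from (P → Q) and P, infer Q.
P = 'n is a multiple of lcm(7,8)' is asserted, and P → Q holds, so Q follows.

n is a multiple of 7.


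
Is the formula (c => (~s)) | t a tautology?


Build the truth table over {c, s, t}:
c | s | t | φ
-------------
False | False | False | True
True | False | False | True
False | True | False | True
True | True | False | False
False | False | True | True
True | False | True | True
False | True | True | True
True | True | True | True
Counterexample at row 4: with c=True, s=True, t=False, the formula is False.

No, it is not a tautology.


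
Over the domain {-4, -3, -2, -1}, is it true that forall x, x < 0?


Evaluate the predicate on each element: -4:True, -3:True, -2:True, -1:True.
Every element satisfies the predicate.

True


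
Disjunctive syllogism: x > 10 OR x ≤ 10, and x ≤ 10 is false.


Disjunctive syllogism: from (P ∨ Q) and ¬P, infer Q.
One disjunct, 'x ≤ 10', is ruled out; the other must hold.

x > 10


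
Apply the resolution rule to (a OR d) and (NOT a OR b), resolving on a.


The clauses contain complementary literals a and NOTa.
Resolution eliminates this pair and disjoins the remaining literals (merging duplicates).

(d OR b)


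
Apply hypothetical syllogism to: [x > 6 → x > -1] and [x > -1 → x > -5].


Hypothetical syllogism: from (P → Q) and (Q → R), infer (P → R).
Chain the two implications through the shared middle term 'x > -1'.

x > 6 → x > -5


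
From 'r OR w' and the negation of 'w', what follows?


Disjunctive syllogism: from (P ∨ Q) and ¬P, infer Q.
One disjunct, 'w', is ruled out; the other must hold.

r


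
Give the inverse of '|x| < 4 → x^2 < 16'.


The inverse of (P → Q) is (¬P → ¬Q). It is equivalent to the converse, not to the original.
Here P = '|x| < 4' and Q = 'x^2 < 16'.

If not (|x| < 4), then not (x^2 < 16).


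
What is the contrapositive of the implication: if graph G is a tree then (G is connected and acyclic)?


The contrapositive of (P → Q) is (¬Q → ¬P); it is logically equivalent to the original.
Here P = 'graph G is a tree' and Q = '(G is connected and acyclic)'.

If not ((G is connected and acyclic)), then not (graph G is a tree).


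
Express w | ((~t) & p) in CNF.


Step 1: Distribute ∨ over ∧: w ∨ ((¬t) ∧ p) = (w ∨ (¬t)) ∧ (w ∨ p).

(w | (~t)) & (w | p)


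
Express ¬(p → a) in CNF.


Step 1: Rewrite p → a as ¬p ∨ a.
Step 2: Negate: ¬(¬p ∨ a) = p ∧ ¬a (De Morgan + double negation).

p ∧ (¬a)


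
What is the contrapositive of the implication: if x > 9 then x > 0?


The contrapositive of (P → Q) is (¬Q → ¬P); it is logically equivalent to the original.
Here P = 'x > 9' and Q = 'x > 0'.

If not (x > 0), then not (x > 9).


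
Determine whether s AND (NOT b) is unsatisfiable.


Truth table over {b, s}:
b | s | φ
---------
F | F | F
T | F | F
F | T | T
T | T | F
Satisfying assignment at row 3: b=F, s=T gives T.

No, it is not a contradiction.


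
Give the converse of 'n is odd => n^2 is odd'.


The converse of (P → Q) is (Q → P). It is not in general equivalent to the original.
Here P = 'n is odd' and Q = 'n^2 is odd'.

If n^2 is odd, then n is odd.


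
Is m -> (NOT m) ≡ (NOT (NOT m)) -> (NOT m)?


Compare truth tables:
m | φ | ψ
---------
F | T | T
T | F | F
The columns φ and ψ agree on every row.

Yes, they are logically equivalent.


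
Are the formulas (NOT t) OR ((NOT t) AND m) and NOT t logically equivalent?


Compare truth tables:
m | t | φ | ψ
-------------
F | F | T | T
T | F | T | T
F | T | F | F
T | T | F | F
The columns φ and ψ agree on every row.

Yes, they are logically equivalent.


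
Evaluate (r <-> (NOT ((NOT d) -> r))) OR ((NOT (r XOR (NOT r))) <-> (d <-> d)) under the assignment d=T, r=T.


Substitute d=T, r=T:
NOT d = F
(NOT d) -> r = F -> T = T
NOT ((NOT d) -> r) = F
r <-> (NOT ((NOT d) -> r)) = T <-> F = F
NOT r = F
r XOR (NOT r) = T XOR F = T
NOT (r XOR (NOT r)) = F
d <-> d = T <-> T = T
(NOT (r XOR (NOT r))) <-> (d <-> d) = F <-> T = F
(r <-> (NOT ((NOT d) -> r))) OR ((NOT (r XOR (NOT r))) <-> (d <-> d)) = F OR F = F

F


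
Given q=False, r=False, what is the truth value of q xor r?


Exclusive or is true when exactly one operand is true.
Substitute: q=False, r=False.
False xor False evaluates to False.

False


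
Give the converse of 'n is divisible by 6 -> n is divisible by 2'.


The converse of (P → Q) is (Q → P). It is not in general equivalent to the original.
Here P = 'n is divisible by 6' and Q = 'n is divisible by 2'.

If n is divisible by 2, then n is divisible by 6.


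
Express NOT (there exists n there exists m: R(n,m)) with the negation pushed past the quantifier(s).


Negation flips each quantifier (∀↔∃) and negates the inner predicate.
¬(there exists n there exists m: φ) = for all n for all m: ¬φ.

for all n for all m: NOT(R(n,m))


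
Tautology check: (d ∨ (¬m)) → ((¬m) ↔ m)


Build the truth table over {d, m}:
d | m | φ
---------
F | F | F
T | F | F
F | T | T
T | T | F
Counterexample at row 1: with d=F, m=F, the formula is F.

No, it is not a tautology.


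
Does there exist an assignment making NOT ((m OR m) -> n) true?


Search for a satisfying assignment over {m, n}.
Try m=T, n=F: the formula evaluates to T.
A satisfying assignment exists.

Satisfiable.


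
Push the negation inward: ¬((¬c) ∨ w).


De Morgan: the negation of a disjunction is the conjunction of the negations.
Distribute ¬ across ∨, flipping it to ∧, and negate each literal.

c ∧ (¬w)


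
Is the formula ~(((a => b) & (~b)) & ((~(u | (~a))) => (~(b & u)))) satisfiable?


Search for a satisfying assignment over {a, b, u}.
Try a=True, b=False, u=False: the formula evaluates to True.
A satisfying assignment exists.

Satisfiable.


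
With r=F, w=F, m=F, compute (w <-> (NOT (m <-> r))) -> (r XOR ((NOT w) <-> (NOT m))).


Substitute r=F, w=F, m=F:
m <-> r = F <-> F = T
NOT (m <-> r) = F
w <-> (NOT (m <-> r)) = F <-> F = T
NOT w = T
NOT m = T
(NOT w) <-> (NOT m) = T <-> T = T
r XOR ((NOT w) <-> (NOT m)) = F XOR T = T
(w <-> (NOT (m <-> r))) -> (r XOR ((NOT w) <-> (NOT m))) = T -> T = T

T


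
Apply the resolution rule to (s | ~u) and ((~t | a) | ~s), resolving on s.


The clauses contain complementary literals s and ~s.
Resolution eliminates this pair and disjoins the remaining literals (merging duplicates).

((~u | a) | ~t)


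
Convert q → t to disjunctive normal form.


Step 1: Rewrite q → t as ¬q ∨ t.

(¬q) ∨ t


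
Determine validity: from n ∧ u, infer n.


This matches the form of conjunction elimination: the conclusion follows in every model of the premises.

Valid.


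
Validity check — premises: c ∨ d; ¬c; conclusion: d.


This matches the form of disjunctive syllogism: the conclusion follows in every model of the premises.

Valid.


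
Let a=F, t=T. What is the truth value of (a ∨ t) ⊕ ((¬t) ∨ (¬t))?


Substitute a=F, t=T:
a ∨ t = F ∨ T = T
¬t = F
¬t = F
(¬t) ∨ (¬t) = F ∨ F = F
(a ∨ t) ⊕ ((¬t) ∨ (¬t)) = T ⊕ F = T

T


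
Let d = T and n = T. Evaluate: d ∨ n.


Disjunction is false only when both operands are false.
Substitute: d=T, n=T.
T ∨ T evaluates to T.

T


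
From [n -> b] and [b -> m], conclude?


Hypothetical syllogism: from (P → Q) and (Q → R), infer (P → R).
Chain the two implications through the shared middle term 'b'.

n -> m


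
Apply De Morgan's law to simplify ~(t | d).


De Morgan: the negation of a disjunction is the conjunction of the negations.
Distribute ~ across |, flipping it to &, and negate each literal.

(~t) & (~d)


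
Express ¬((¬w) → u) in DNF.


Step 1: Rewrite implication then negate: ¬(¬(¬w) ∨ u) = (¬w) ∧ ¬u.

(¬w) ∧ (¬u)


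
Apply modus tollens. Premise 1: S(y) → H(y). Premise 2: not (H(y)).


Modus tollens: from (P → Q) and ¬Q, infer ¬P.
Q = 'H(y)' is denied; since P → Q, P must also fail.

Not (S(y)).


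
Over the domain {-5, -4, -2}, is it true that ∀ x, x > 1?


Evaluate the predicate on each element: -5:F, -4:F, -2:F.
Counterexample x = -5 fails the predicate.

F


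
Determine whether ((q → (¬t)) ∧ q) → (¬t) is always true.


Build the truth table over {q, t}:
q | t | φ
---------
F | F | T
T | F | T
F | T | T
T | T | T
Every row evaluates to true.

Yes, it is a tautology.


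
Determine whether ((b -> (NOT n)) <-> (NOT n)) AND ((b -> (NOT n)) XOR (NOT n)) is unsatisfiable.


Truth table over {b, n}:
b | n | φ
---------
F | F | F
T | F | F
F | T | F
T | T | F
Every row is false.

Yes, it is a contradiction.


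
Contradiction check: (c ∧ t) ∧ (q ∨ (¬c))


Truth table over {c, q, t}:
c | q | t | φ
-------------
F | F | F | F
T | F | F | F
F | T | F | F
T | T | F | F
F | F | T | F
T | F | T | F
F | T | T | F
T | T | T | T
Satisfying assignment at row 8: c=T, q=T, t=T gives T.

No, it is not a contradiction.


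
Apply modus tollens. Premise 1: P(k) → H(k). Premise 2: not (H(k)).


Modus tollens: from (P → Q) and ¬Q, infer ¬P.
Q = 'H(k)' is denied; since P → Q, P must also fail.

Not (P(k)).


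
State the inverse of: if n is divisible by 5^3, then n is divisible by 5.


The inverse of (P → Q) is (¬P → ¬Q). It is equivalent to the converse, not to the original.
Here P = 'n is divisible by 5^3' and Q = 'n is divisible by 5'.

If not (n is divisible by 5^3), then not (n is divisible by 5).


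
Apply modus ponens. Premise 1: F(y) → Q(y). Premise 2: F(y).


Modus ponens: from (P → Q) and P, infer Q.
P = 'F(y)' is asserted, and P → Q holds, so Q follows.

Q(y).


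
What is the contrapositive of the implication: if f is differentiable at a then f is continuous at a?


The contrapositive of (P → Q) is (¬Q → ¬P); it is logically equivalent to the original.
Here P = 'f is differentiable at a' and Q = 'f is continuous at a'.

If not (f is continuous at a), then not (f is differentiable at a).


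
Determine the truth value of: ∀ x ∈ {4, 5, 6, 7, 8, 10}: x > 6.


Evaluate the predicate on each element: 4:F, 5:F, 6:F, 7:T, 8:T, 10:T.
Counterexample x = 4 fails the predicate.

F


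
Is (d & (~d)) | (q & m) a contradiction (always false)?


Truth table over {d, m, q}:
d | m | q | φ
-------------
False | False | False | False
True | False | False | False
False | True | False | False
True | True | False | False
False | False | True | False
True | False | True | False
False | True | True | True
True | True | True | True
Satisfying assignment at row 7: d=False, m=True, q=True gives True.

No, it is not a contradiction.


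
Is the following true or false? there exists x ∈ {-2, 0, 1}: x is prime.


Evaluate the predicate on each element: -2:F, 0:F, 1:F.
No element satisfies the predicate.

F


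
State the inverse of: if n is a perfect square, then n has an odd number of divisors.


The inverse of (P → Q) is (¬P → ¬Q). It is equivalent to the converse, not to the original.
Here P = 'n is a perfect square' and Q = 'n has an odd number of divisors'.

If not (n is a perfect square), then not (n has an odd number of divisors).


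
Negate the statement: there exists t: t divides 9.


¬(for all x: φ) = there exists x: ¬φ, and ¬(there exists x: φ) = for all x: ¬φ.
Apply to the existential statement.

for all t: NOT(t divides 9)


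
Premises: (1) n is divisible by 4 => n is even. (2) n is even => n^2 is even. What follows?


Hypothetical syllogism: from (P → Q) and (Q → R), infer (P → R).
Chain the two implications through the shared middle term 'n is even'.

n is divisible by 4 => n^2 is even


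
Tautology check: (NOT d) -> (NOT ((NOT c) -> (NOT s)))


Build the truth table over {c, d, s}:
c | d | s | φ
-------------
F | F | F | F
T | F | F | F
F | T | F | T
T | T | F | T
F | F | T | T
T | F | T | F
F | T | T | T
T | T | T | T
Counterexample at row 1: with c=F, d=F, s=F, the formula is F.

No, it is not a tautology.


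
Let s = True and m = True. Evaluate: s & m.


Conjunction is true only when both operands are true.
Substitute: s=True, m=True.
True & True evaluates to True.

True


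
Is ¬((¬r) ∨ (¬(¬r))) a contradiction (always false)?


Truth table over {r}:
r | φ
-----
F | F
T | F
Every row is false.

Yes, it is a contradiction.


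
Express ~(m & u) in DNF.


Step 1: Apply De Morgan: ¬(m ∧ u) = ¬m ∨ ¬u.

(~m) | (~u)


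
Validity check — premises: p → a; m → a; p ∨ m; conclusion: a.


This matches the form of proof by cases: the conclusion follows in every model of the premises.

Valid.


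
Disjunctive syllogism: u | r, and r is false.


Disjunctive syllogism: from (P ∨ Q) and ¬P, infer Q.
One disjunct, 'r', is ruled out; the other must hold.

u


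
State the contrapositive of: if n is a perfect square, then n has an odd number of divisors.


The contrapositive of (P → Q) is (¬Q → ¬P); it is logically equivalent to the original.
Here P = 'n is a perfect square' and Q = 'n has an odd number of divisors'.

If not (n has an odd number of divisors), then not (n is a perfect square).


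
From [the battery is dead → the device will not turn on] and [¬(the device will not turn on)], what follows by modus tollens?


Modus tollens: from (P → Q) and ¬Q, infer ¬P.
Q = 'the device will not turn on' is denied; since P → Q, P must also fail.

Not (the battery is dead).


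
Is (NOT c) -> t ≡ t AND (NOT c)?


Compare truth tables:
c | t | φ | ψ
-------------
F | F | F | F
T | F | T | F
F | T | T | T
T | T | T | F
They differ at row 2 (c=T, t=F): φ=T but ψ=F.

No, they are not logically equivalent.


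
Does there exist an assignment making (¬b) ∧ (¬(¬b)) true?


Check all 2 assignments over {b}:
b | φ
-----
F | F
T | F
No assignment makes the formula true.

Unsatisfiable.


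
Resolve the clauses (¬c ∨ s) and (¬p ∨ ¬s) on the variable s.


The clauses contain complementary literals s and ¬s.
Resolution eliminates this pair and disjoins the remaining literals (merging duplicates).

(¬c ∨ ¬p)


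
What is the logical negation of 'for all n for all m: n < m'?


Negation flips each quantifier (∀↔∃) and negates the inner predicate.
¬(for all n for all m: φ) = there exists n there exists m: ¬φ.

there exists n there exists m: NOT(n < m)


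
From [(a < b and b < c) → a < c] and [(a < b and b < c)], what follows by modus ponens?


Modus ponens: from (P → Q) and P, infer Q.
P = '(a < b and b < c)' is asserted, and P → Q holds, so Q follows.

a < c.


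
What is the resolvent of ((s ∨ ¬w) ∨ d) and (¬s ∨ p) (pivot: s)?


The clauses contain complementary literals s and ¬s.
Resolution eliminates this pair and disjoins the remaining literals (merging duplicates).

((¬w ∨ d) ∨ p)


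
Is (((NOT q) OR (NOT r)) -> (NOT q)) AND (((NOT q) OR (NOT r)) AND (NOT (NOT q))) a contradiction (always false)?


Truth table over {q, r}:
q | r | φ
---------
F | F | F
T | F | F
F | T | F
T | T | F
Every row is false.

Yes, it is a contradiction.


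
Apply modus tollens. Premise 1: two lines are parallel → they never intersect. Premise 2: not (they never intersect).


Modus tollens: from (P → Q) and ¬Q, infer ¬P.
Q = 'they never intersect' is denied; since P → Q, P must also fail.

Not (two lines are parallel).


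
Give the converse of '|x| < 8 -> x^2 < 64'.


The converse of (P → Q) is (Q → P). It is not in general equivalent to the original.
Here P = '|x| < 8' and Q = 'x^2 < 64'.

If x^2 < 64, then |x| < 8.


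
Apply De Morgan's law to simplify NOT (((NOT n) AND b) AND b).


De Morgan: the negation of a conjunction is the disjunction of the negations.
Distribute NOT across AND, flipping it to OR, and negate each literal.

(n OR (NOT b)) OR (NOT b)


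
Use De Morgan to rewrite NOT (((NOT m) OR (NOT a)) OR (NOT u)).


De Morgan: the negation of a disjunction is the conjunction of the negations.
Distribute NOT across OR, flipping it to AND, and negate each literal.

(m AND a) AND u


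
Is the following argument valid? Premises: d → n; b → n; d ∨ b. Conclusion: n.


This matches the form of proof by cases: the conclusion follows in every model of the premises.

Valid.


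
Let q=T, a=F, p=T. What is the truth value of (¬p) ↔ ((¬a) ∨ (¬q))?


Substitute q=T, a=F, p=T:
¬p = F
¬a = T
¬q = F
(¬a) ∨ (¬q) = T ∨ F = T
(¬p) ↔ ((¬a) ∨ (¬q)) = F ↔ T = F

F


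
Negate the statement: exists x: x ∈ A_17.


¬(forall x: φ) = exists x: ¬φ, and ¬(exists x: φ) = forall x: ¬φ.
Apply to the existential statement.

forall x: ~(x ∈ A_17)


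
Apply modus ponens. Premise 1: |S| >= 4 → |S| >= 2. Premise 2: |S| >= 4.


Modus ponens: from (P → Q) and P, infer Q.
P = '|S| >= 4' is asserted, and P → Q holds, so Q follows.

|S| >= 2.


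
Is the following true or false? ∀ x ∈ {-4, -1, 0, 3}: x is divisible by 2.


Evaluate the predicate on each element: -4:T, -1:F, 0:T, 3:F.
Counterexample x = -1 fails the predicate.

F


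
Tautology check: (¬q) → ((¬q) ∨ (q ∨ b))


Build the truth table over {b, q}:
b | q | φ
---------
F | F | T
T | F | T
F | T | T
T | T | T
Every row evaluates to true.

Yes, it is a tautology.


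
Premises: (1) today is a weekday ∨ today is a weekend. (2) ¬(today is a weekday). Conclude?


Disjunctive syllogism: from (P ∨ Q) and ¬P, infer Q.
One disjunct, 'today is a weekday', is ruled out; the other must hold.

today is a weekend


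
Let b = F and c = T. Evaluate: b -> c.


Implication is false only when antecedent is true and consequent is false.
Substitute: b=F, c=T.
F -> T evaluates to T.

T


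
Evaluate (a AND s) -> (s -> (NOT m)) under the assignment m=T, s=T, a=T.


Substitute m=T, s=T, a=T:
a AND s = T AND T = T
NOT m = F
s -> (NOT m) = T -> F = F
(a AND s) -> (s -> (NOT m)) = T -> F = F

F


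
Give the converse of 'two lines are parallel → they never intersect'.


The converse of (P → Q) is (Q → P). It is not in general equivalent to the original.
Here P = 'two lines are parallel' and Q = 'they never intersect'.

If they never intersect, then two lines are parallel.


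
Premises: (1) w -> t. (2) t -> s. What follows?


Hypothetical syllogism: from (P → Q) and (Q → R), infer (P → R).
Chain the two implications through the shared middle term 't'.

w -> s


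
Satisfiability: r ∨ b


Search for a satisfying assignment over {b, r}.
Try b=T, r=F: the formula evaluates to T.
A satisfying assignment exists.

Satisfiable.


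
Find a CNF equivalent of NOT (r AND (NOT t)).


Step 1: Apply De Morgan: ¬(r ∧ (¬t)) = ¬r ∨ ¬(¬t).
Step 2: Eliminate any double negations (¬¬X = X).

(NOT r) OR t


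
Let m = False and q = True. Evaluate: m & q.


Conjunction is true only when both operands are true.
Substitute: m=False, q=True.
False & True evaluates to False.

False


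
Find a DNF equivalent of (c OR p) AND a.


Step 1: Distribute ∧ over ∨: (c ∨ p) ∧ a = (c ∧ a) ∨ (p ∧ a).

(c AND a) OR (p AND a)


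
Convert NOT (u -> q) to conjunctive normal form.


Step 1: Rewrite u → q as ¬u ∨ q.
Step 2: Negate: ¬(¬u ∨ q) = u ∧ ¬q (De Morgan + double negation).

u AND (NOT q)


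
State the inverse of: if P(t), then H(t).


The inverse of (P → Q) is (¬P → ¬Q). It is equivalent to the converse, not to the original.
Here P = 'P(t)' and Q = 'H(t)'.

If not (P(t)), then not (H(t)).


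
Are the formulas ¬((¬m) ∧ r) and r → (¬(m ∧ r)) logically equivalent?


Compare truth tables:
m | r | φ | ψ
-------------
F | F | T | T
T | F | T | T
F | T | F | T
T | T | T | F
They differ at row 3 (m=F, r=T): φ=F but ψ=T.

No, they are not logically equivalent.


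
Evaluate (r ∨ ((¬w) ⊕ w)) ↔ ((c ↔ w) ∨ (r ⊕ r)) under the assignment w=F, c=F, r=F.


Substitute w=F, c=F, r=F:
¬w = T
(¬w) ⊕ w = T ⊕ F = T
r ∨ ((¬w) ⊕ w) = F ∨ T = T
c ↔ w = F ↔ F = T
r ⊕ r = F ⊕ F = F
(c ↔ w) ∨ (r ⊕ r) = T ∨ F = T
(r ∨ ((¬w) ⊕ w)) ↔ ((c ↔ w) ∨ (r ⊕ r)) = T ↔ T = T

T


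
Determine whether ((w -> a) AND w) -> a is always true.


Build the truth table over {a, w}:
a | w | φ
---------
F | F | T
T | F | T
F | T | T
T | T | T
Every row evaluates to true.

Yes, it is a tautology.


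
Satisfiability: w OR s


Search for a satisfying assignment over {s, w}.
Try s=T, w=F: the formula evaluates to T.
A satisfying assignment exists.

Satisfiable.


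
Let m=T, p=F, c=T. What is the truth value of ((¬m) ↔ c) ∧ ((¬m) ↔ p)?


Substitute m=T, p=F, c=T:
¬m = F
(¬m) ↔ c = F ↔ T = F
¬m = F
(¬m) ↔ p = F ↔ F = T
((¬m) ↔ c) ∧ ((¬m) ↔ p) = F ∧ T = F

F


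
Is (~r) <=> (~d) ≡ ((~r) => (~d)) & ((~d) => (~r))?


Compare truth tables:
d | r | φ | ψ
-------------
False | False | True | True
True | False | False | False
False | True | False | False
True | True | True | True
The columns φ and ψ agree on every row.

Yes, they are logically equivalent.


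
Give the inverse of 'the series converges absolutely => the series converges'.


The inverse of (P → Q) is (¬P → ¬Q). It is equivalent to the converse, not to the original.
Here P = 'the series converges absolutely' and Q = 'the series converges'.

If not (the series converges absolutely), then not (the series converges).


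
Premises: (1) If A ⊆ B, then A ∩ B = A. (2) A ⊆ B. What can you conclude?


Modus ponens: from (P → Q) and P, infer Q.
P = 'A ⊆ B' is asserted, and P → Q holds, so Q follows.

A ∩ B = A.


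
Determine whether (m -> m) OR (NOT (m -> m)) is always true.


Build the truth table over {m}:
m | φ
-----
F | T
T | T
Every row evaluates to true.

Yes, it is a tautology.


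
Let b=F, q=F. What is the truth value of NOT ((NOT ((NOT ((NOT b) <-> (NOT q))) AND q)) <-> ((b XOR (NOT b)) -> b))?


Substitute b=F, q=F:
… (earlier sub-steps elided)
NOT q = T
(NOT b) <-> (NOT q) = T <-> T = T
NOT ((NOT b) <-> (NOT q)) = F
(NOT ((NOT b) <-> (NOT q))) AND q = F AND F = F
NOT ((NOT ((NOT b) <-> (NOT q))) AND q) = T
NOT b = T
b XOR (NOT b) = F XOR T = T
(b XOR (NOT b)) -> b = T -> F = F
(NOT ((NOT ((NOT b) <-> (NOT q))) AND q)) <-> ((b XOR (NOT b)) -> b) = T <-> F = F
NOT ((NOT ((NOT ((NOT b) <-> (NOT q))) AND q)) <-> ((b XOR (NOT b)) -> b)) = T

T


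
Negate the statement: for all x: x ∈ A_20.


¬(for all x: φ) = there exists x: ¬φ, and ¬(there exists x: φ) = for all x: ¬φ.
Apply to the universal statement.

there exists x: NOT(x ∈ A_20)


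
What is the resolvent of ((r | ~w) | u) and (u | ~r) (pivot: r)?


The clauses contain complementary literals r and ~r.
Resolution eliminates this pair and disjoins the remaining literals (merging duplicates).

(u | ~w)


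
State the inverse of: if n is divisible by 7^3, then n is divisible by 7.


The inverse of (P → Q) is (¬P → ¬Q). It is equivalent to the converse, not to the original.
Here P = 'n is divisible by 7^3' and Q = 'n is divisible by 7'.

If not (n is divisible by 7^3), then not (n is divisible by 7).


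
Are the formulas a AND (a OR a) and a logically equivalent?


Compare truth tables:
a | φ | ψ
---------
F | F | F
T | T | T
The columns φ and ψ agree on every row.

Yes, they are logically equivalent.


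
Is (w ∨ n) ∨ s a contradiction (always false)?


Truth table over {n, s, w}:
n | s | w | φ
-------------
F | F | F | F
T | F | F | T
F | T | F | T
T | T | F | T
F | F | T | T
T | F | T | T
F | T | T | T
T | T | T | T
Satisfying assignment at row 2: n=T, s=F, w=F gives T.

No, it is not a contradiction.


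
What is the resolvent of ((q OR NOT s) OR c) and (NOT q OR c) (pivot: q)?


The clauses contain complementary literals q and NOTq.
Resolution eliminates this pair and disjoins the remaining literals (merging duplicates).

(NOT s OR c)


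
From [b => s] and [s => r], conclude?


Hypothetical syllogism: from (P → Q) and (Q → R), infer (P → R).
Chain the two implications through the shared middle term 's'.

b => r


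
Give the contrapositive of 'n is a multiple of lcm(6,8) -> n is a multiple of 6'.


The contrapositive of (P → Q) is (¬Q → ¬P); it is logically equivalent to the original.
Here P = 'n is a multiple of lcm(6,8)' and Q = 'n is a multiple of 6'.

If not (n is a multiple of 6), then not (n is a multiple of lcm(6,8)).


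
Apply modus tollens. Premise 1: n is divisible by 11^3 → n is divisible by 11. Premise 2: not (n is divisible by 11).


Modus tollens: from (P → Q) and ¬Q, infer ¬P.
Q = 'n is divisible by 11' is denied; since P → Q, P must also fail.

Not (n is divisible by 11^3).


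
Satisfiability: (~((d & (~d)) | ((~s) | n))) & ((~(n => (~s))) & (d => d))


Check all 8 assignments over {d, n, s}:
d | n | s | φ
-------------
False | False | False | False
True | False | False | False
False | True | False | False
True | True | False | False
False | False | True | False
True | False | True | False
False | True | True | False
True | True | True | False
No assignment makes the formula true.

Unsatisfiable.


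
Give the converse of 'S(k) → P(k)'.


The converse of (P → Q) is (Q → P). It is not in general equivalent to the original.
Here P = 'S(k)' and Q = 'P(k)'.

If P(k), then S(k).


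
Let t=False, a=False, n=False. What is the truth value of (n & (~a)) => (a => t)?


Substitute t=False, a=False, n=False:
~a = True
n & (~a) = False & True = False
a => t = False => False = True
(n & (~a)) => (a => t) = False => True = True

True


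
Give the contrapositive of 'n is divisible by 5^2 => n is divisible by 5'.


The contrapositive of (P → Q) is (¬Q → ¬P); it is logically equivalent to the original.
Here P = 'n is divisible by 5^2' and Q = 'n is divisible by 5'.

If not (n is divisible by 5), then not (n is divisible by 5^2).


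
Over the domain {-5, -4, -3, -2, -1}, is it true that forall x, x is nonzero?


Evaluate the predicate on each element: -5:True, -4:True, -3:True, -2:True, -1:True.
Every element satisfies the predicate.

True


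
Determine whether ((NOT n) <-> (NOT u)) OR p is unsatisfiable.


Truth table over {n, p, u}:
n | p | u | φ
-------------
F | F | F | T
T | F | F | F
F | T | F | T
T | T | F | T
F | F | T | F
T | F | T | T
F | T | T | T
T | T | T | T
Satisfying assignment at row 1: n=F, p=F, u=F gives T.

No, it is not a contradiction.


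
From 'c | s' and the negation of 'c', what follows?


Disjunctive syllogism: from (P ∨ Q) and ¬P, infer Q.
One disjunct, 'c', is ruled out; the other must hold.

s


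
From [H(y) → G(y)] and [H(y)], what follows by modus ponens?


Modus ponens: from (P → Q) and P, infer Q.
P = 'H(y)' is asserted, and P → Q holds, so Q follows.

G(y).


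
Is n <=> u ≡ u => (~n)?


Compare truth tables:
n | u | φ | ψ
-------------
False | False | True | True
True | False | False | True
False | True | False | True
True | True | True | False
They differ at row 2 (n=True, u=False): φ=False but ψ=True.

No, they are not logically equivalent.


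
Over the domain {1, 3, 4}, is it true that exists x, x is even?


Evaluate the predicate on each element: 1:False, 3:False, 4:True.
Witness x = 4 satisfies the predicate.

True


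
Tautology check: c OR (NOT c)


Build the truth table over {c}:
c | φ
-----
F | T
T | T
Every row evaluates to true.

Yes, it is a tautology.


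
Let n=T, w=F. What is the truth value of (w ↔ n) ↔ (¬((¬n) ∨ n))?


Substitute n=T, w=F:
w ↔ n = F ↔ T = F
¬n = F
(¬n) ∨ n = F ∨ T = T
¬((¬n) ∨ n) = F
(w ↔ n) ↔ (¬((¬n) ∨ n)) = F ↔ F = T

T


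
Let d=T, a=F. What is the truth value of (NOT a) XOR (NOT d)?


Substitute d=T, a=F:
NOT a = T
NOT d = F
(NOT a) XOR (NOT d) = T XOR F = T

T


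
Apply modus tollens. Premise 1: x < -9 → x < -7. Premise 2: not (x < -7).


Modus tollens: from (P → Q) and ¬Q, infer ¬P.
Q = 'x < -7' is denied; since P → Q, P must also fail.

Not (x < -9).


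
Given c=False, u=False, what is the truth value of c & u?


Conjunction is true only when both operands are true.
Substitute: c=False, u=False.
False & False evaluates to False.

False


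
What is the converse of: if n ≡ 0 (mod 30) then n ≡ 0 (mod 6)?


The converse of (P → Q) is (Q → P). It is not in general equivalent to the original.
Here P = 'n ≡ 0 (mod 30)' and Q = 'n ≡ 0 (mod 6)'.

If n ≡ 0 (mod 6), then n ≡ 0 (mod 30).


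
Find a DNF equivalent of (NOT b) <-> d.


Step 1: (¬b) ↔ d is true exactly when both agree: ((¬b) ∧ d) ∨ (¬(¬b) ∧ ¬d).
Step 2: Eliminate any double negations (¬¬X = X).

((NOT b) AND d) OR (b AND (NOT d))


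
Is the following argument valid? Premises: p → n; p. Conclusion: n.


This matches the form of modus ponens: the conclusion follows in every model of the premises.

Valid.


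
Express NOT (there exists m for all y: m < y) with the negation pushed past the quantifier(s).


Negation flips each quantifier (∀↔∃) and negates the inner predicate.
¬(there exists m for all y: φ) = for all m there exists y: ¬φ.

for all m there exists y: NOT(m < y)


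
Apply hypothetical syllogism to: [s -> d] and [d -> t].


Hypothetical syllogism: from (P → Q) and (Q → R), infer (P → R).
Chain the two implications through the shared middle term 'd'.

s -> t


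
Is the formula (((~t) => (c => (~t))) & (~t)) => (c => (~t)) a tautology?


Build the truth table over {c, t}:
c | t | φ
---------
False | False | True
True | False | True
False | True | True
True | True | True
Every row evaluates to true.

Yes, it is a tautology.


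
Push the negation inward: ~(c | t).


De Morgan: the negation of a disjunction is the conjunction of the negations.
Distribute ~ across |, flipping it to &, and negate each literal.

(~c) & (~t)


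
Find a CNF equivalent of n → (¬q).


Step 1: Rewrite n → (¬q) as ¬n ∨ (¬q).

(¬n) ∨ (¬q)


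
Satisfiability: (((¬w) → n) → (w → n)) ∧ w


Search for a satisfying assignment over {n, w}.
Try n=T, w=T: the formula evaluates to T.
A satisfying assignment exists.

Satisfiable.


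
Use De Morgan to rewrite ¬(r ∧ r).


De Morgan: the negation of a conjunction is the disjunction of the negations.
Distribute ¬ across ∧, flipping it to ∨, and negate each literal.

(¬r) ∨ (¬r)


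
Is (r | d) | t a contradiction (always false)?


Truth table over {d, r, t}:
d | r | t | φ
-------------
False | False | False | False
True | False | False | True
False | True | False | True
True | True | False | True
False | False | True | True
True | False | True | True
False | True | True | True
True | True | True | True
Satisfying assignment at row 2: d=True, r=False, t=False gives True.

No, it is not a contradiction.


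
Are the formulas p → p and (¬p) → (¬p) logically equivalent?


Compare truth tables:
p | φ | ψ
---------
F | T | T
T | T | T
The columns φ and ψ agree on every row.

Yes, they are logically equivalent.


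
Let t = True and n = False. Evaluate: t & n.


Conjunction is true only when both operands are true.
Substitute: t=True, n=False.
True & False evaluates to False.

False


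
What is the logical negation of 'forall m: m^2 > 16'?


¬(forall x: φ) = exists x: ¬φ, and ¬(exists x: φ) = forall x: ¬φ.
Apply to the universal statement.

exists m: ~(m^2 > 16)


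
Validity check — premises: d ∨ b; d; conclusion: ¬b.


This is affirming a disjunct (fallacy). There exist truth assignments where the premises are all true but the conclusion is false.

Invalid.


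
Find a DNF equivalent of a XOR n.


Step 1: a ⊕ n is true exactly when they disagree: (a ∧ ¬n) ∨ (¬a ∧ n).

(a AND (NOT n)) OR ((NOT a) AND n)


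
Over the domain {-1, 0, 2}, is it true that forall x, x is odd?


Evaluate the predicate on each element: -1:True, 0:False, 2:False.
Counterexample x = 0 fails the predicate.

False


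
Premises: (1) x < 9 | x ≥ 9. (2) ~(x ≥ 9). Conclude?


Disjunctive syllogism: from (P ∨ Q) and ¬P, infer Q.
One disjunct, 'x ≥ 9', is ruled out; the other must hold.

x < 9


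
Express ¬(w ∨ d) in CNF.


Step 1: Apply De Morgan: ¬(w ∨ d) = ¬w ∧ ¬d.

(¬w) ∧ (¬d)


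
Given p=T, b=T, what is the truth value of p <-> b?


Biconditional is true when both operands have the same truth value.
Substitute: p=T, b=T.
T <-> T evaluates to T.

T


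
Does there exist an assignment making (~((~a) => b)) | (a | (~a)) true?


Search for a satisfying assignment over {a, b}.
Try a=False, b=False: the formula evaluates to True.
A satisfying assignment exists.

Satisfiable.


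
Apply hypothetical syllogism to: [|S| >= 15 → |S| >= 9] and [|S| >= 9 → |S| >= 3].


Hypothetical syllogism: from (P → Q) and (Q → R), infer (P → R).
Chain the two implications through the shared middle term '|S| >= 9'.

|S| >= 15 → |S| >= 3


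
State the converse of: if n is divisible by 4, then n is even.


The converse of (P → Q) is (Q → P). It is not in general equivalent to the original.
Here P = 'n is divisible by 4' and Q = 'n is even'.

If n is even, then n is divisible by 4.


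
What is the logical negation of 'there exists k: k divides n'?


¬(for all x: φ) = there exists x: ¬φ, and ¬(there exists x: φ) = for all x: ¬φ.
Apply to the existential statement.

for all k: NOT(k divides n)


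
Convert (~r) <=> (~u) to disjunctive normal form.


Step 1: (¬r) ↔ (¬u) is true exactly when both agree: ((¬r) ∧ (¬u)) ∨ (¬(¬r) ∧ ¬(¬u)).
Step 2: Eliminate any double negations (¬¬X = X).

((~r) & (~u)) | (r & u)


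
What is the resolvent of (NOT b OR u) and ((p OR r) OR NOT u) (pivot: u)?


The clauses contain complementary literals u and NOTu.
Resolution eliminates this pair and disjoins the remaining literals (merging duplicates).

((NOT b OR p) OR r)


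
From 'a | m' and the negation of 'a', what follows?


Disjunctive syllogism: from (P ∨ Q) and ¬P, infer Q.
One disjunct, 'a', is ruled out; the other must hold.

m


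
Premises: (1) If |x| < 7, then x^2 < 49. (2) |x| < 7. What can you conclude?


Modus ponens: from (P → Q) and P, infer Q.
P = '|x| < 7' is asserted, and P → Q holds, so Q follows.

x^2 < 49.


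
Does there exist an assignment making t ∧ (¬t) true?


Check all 2 assignments over {t}:
t | φ
-----
F | F
T | F
No assignment makes the formula true.

Unsatisfiable.


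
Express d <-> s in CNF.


Step 1: Rewrite d ↔ s as (d → s) ∧ (s → d).
Step 2: Rewrite each implication as a disjunction.

((NOT d) OR s) AND ((NOT s) OR d)


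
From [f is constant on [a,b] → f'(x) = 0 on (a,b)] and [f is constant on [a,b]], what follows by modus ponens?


Modus ponens: from (P → Q) and P, infer Q.
P = 'f is constant on [a,b]' is asserted, and P → Q holds, so Q follows.

f'(x) = 0 on (a,b).


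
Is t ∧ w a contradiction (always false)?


Truth table over {t, w}:
t | w | φ
---------
F | F | F
T | F | F
F | T | F
T | T | T
Satisfying assignment at row 4: t=T, w=T gives T.

No, it is not a contradiction.


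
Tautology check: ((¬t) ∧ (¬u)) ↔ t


Build the truth table over {t, u}:
t | u | φ
---------
F | F | F
T | F | F
F | T | T
T | T | F
Counterexample at row 1: with t=F, u=F, the formula is F.

No, it is not a tautology.


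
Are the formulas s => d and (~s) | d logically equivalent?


Compare truth tables:
d | s | φ | ψ
-------------
False | False | True | True
True | False | True | True
False | True | False | False
True | True | True | True
The columns φ and ψ agree on every row.

Yes, they are logically equivalent.


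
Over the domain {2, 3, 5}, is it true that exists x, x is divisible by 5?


Evaluate the predicate on each element: 2:False, 3:False, 5:True.
Witness x = 5 satisfies the predicate.

True


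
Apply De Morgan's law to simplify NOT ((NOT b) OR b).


De Morgan: the negation of a disjunction is the conjunction of the negations.
Distribute NOT across OR, flipping it to AND, and negate each literal.

b AND (NOT b)


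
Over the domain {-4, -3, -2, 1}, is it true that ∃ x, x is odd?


Evaluate the predicate on each element: -4:F, -3:T, -2:F, 1:T.
Witness x = -3 satisfies the predicate.

T


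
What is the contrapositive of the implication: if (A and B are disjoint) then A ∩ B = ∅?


The contrapositive of (P → Q) is (¬Q → ¬P); it is logically equivalent to the original.
Here P = '(A and B are disjoint)' and Q = 'A ∩ B = ∅'.

If not (A ∩ B = ∅), then not ((A and B are disjoint)).


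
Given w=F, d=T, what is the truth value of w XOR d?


Exclusive or is true when exactly one operand is true.
Substitute: w=F, d=T.
F XOR T evaluates to T.

T


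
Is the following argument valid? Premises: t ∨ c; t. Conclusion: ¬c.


This is affirming a disjunct (fallacy). There exist truth assignments where the premises are all true but the conclusion is false.

Invalid.


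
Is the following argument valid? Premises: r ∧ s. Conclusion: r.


This matches the form of conjunction elimination: the conclusion follows in every model of the premises.

Valid.


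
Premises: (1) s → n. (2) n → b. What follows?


Hypothetical syllogism: from (P → Q) and (Q → R), infer (P → R).
Chain the two implications through the shared middle term 'n'.

s → b


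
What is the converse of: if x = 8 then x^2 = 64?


The converse of (P → Q) is (Q → P). It is not in general equivalent to the original.
Here P = 'x = 8' and Q = 'x^2 = 64'.

If x^2 = 64, then x = 8.
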